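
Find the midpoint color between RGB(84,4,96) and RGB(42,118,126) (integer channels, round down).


Midpoint: each channel = ⌊(C₁+C₂)/2⌋
R: ⌊(84+42)/2⌋ = 63
G: ⌊(4+118)/2⌋ = 61
B: ⌊(96+126)/2⌋ = 111
= RGB(63, 61, 111)


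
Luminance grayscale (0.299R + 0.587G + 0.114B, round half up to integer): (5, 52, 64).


Gray = 0.299×R + 0.587×G + 0.114×B
Gray = 0.299×5 + 0.587×52 + 0.114×64
Gray = 1.495 + 30.524 + 7.296
Gray = 39.315 → round half up → 39
Gray = 39


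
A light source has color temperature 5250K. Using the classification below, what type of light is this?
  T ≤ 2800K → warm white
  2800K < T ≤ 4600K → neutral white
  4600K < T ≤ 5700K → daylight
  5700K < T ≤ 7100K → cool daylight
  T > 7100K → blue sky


Temperature: 5250K
4600K < 5250K ≤ 5700K → daylight
Classification: daylight


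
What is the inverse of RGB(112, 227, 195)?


Invert: (255-R, 255-G, 255-B)
R: 255-112 = 143
G: 255-227 = 28
B: 255-195 = 60
= RGB(143, 28, 60)


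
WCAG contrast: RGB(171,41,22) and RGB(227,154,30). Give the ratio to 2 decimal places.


Linearize each sRGB channel c=v/255: c/12.92 if c ≤ 0.04045 else ((c+0.055)/1.055)^2.4
L = 0.2126×R_lin + 0.7152×G_lin + 0.0722×B_lin
Color 1 (171,41,22):
  R=171: 171/255≈0.6706 > 0.04045 → ((0.6706+0.055)/1.055)^2.4 ≈ 0.40724
  G=41: 41/255≈0.1608 > 0.04045 → ((0.1608+0.055)/1.055)^2.4 ≈ 0.02217
  B=22: 22/255≈0.0863 > 0.04045 → ((0.0863+0.055)/1.055)^2.4 ≈ 0.00802
  L1 = 0.2126×0.40724 + 0.7152×0.02217 + 0.0722×0.00802 ≈ 0.10302
Color 2 (227,154,30):
  R=227: 227/255≈0.8902 > 0.04045 → ((0.8902+0.055)/1.055)^2.4 ≈ 0.76815
  G=154: 154/255≈0.6039 > 0.04045 → ((0.6039+0.055)/1.055)^2.4 ≈ 0.32314
  B=30: 30/255≈0.1176 > 0.04045 → ((0.1176+0.055)/1.055)^2.4 ≈ 0.01298
  L2 = 0.2126×0.76815 + 0.7152×0.32314 + 0.0722×0.01298 ≈ 0.39536
Lighter = 0.39536, Darker = 0.10302
Ratio = (L_lighter + 0.05) / (L_darker + 0.05)
Ratio = (0.39536 + 0.05) / (0.10302 + 0.05) = 0.44536 / 0.15302 ≈ 2.9105
Ratio ≈ 2.91:1


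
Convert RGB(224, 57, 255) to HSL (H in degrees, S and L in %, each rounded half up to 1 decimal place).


Normalize: R'=224/255≈0.8784, G'=57/255≈0.2235, B'=255/255≈1.0000
Max=255/255, Min=57/255, Δ=Max-Min=198/255
L = (Max+Min)/2 = (255+57)/510 = 312/510 = 0.61176… → L = 61.2%
L > 0.5 → S = Δ/(2-Max-Min) = 198/(510-255-57) = 198/198 = 1 → S = 100.0%
(the 1/255 factors cancel in S and H, so raw channel differences can be used)
Max is B' → H = 60 × ((R-G)/Δ + 4) = 60 × ((224-57)/198 + 4)
  167/198 + 4 = 0.8434… + 4 = 4.8434…
  H = 60 × 4.8434… = 290.606…° → H = 290.6°
= HSL(290.6°, 100.0%, 61.2%)


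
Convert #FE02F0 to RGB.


FE → 254 (R)
02 → 2 (G)
F0 → 240 (B)
= RGB(254, 2, 240)


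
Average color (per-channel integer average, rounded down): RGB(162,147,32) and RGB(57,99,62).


Midpoint: each channel = ⌊(C₁+C₂)/2⌋
R: ⌊(162+57)/2⌋ = 109
G: ⌊(147+99)/2⌋ = 123
B: ⌊(32+62)/2⌋ = 47
= RGB(109, 123, 47)


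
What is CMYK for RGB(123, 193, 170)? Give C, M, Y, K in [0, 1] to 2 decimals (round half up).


R'=123/255≈0.4824, G'=193/255≈0.7569, B'=170/255≈0.6667
K = 1 - max(R',G',B') = 1 - 193/255 = 62/255 = 0.24313… → 0.24
(1-R'-K)/(1-K) simplifies to (max-R)/max with max = 193:
C = (193-123)/193 = 70/193 = 0.36269… → 0.36
M = (193-193)/193 = 0/193 = 0 → 0.00
Y = (193-170)/193 = 23/193 = 0.11917… → 0.12
= CMYK(0.36, 0.00, 0.12, 0.24)


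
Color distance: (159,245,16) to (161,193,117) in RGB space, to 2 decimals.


d = √[(R₁-R₂)² + (G₁-G₂)² + (B₁-B₂)²]
d = √[(159-161)² + (245-193)² + (16-117)²]
d = √[4 + 2704 + 10201]
d = √12909
d ≈ 113.62


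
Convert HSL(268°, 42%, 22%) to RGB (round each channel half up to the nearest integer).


H=268°, S=0.42, L=0.22
C = (1-|2L-1|)×S = (1-|-0.56|)×0.42 = 0.1848
H' = H/60 = 268/60 ≈ 4.4667; X = C×(1-|H' mod 2 - 1|) = 0.08624
m = L - C/2 = 0.22 - 0.0924 = 0.1276
Sector ⌊H'⌋ = 4 → (R',G',B') = (0.08624, 0.0, 0.1848)
RGB = ((R'+m)×255, (G'+m)×255, (B'+m)×255) = (54.5292, 32.538, 79.662)
Round half up → RGB(55, 33, 80)


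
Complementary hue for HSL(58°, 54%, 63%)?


Complement = opposite side of color wheel = hue + 180°
H' = (58 + 180) mod 360 = 238°
S and L unchanged.
= HSL(238°, 54%, 63%)


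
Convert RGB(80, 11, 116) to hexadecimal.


R = 80 → 50 (hex)
G = 11 → 0B (hex)
B = 116 → 74 (hex)
Hex = #500B74


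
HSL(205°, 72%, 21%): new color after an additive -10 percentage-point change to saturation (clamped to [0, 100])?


Original S = 72%
Adjustment = -10 percentage points
New S = 72 + (-10) = 62
Clamp to [0, 100] → 62
= HSL(205°, 62%, 21%)


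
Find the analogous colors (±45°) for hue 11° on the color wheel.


Base hue: 11°
Left analog: (11 - 45) mod 360 = 326°
Right analog: (11 + 45) mod 360 = 56°
Analogous hues = 326° and 56°


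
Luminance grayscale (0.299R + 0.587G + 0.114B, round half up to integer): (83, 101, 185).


Gray = 0.299×R + 0.587×G + 0.114×B
Gray = 0.299×83 + 0.587×101 + 0.114×185
Gray = 24.817 + 59.287 + 21.090
Gray = 105.194 → round half up → 105
Gray = 105


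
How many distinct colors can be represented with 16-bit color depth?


Colors = 2^bits = 2^16
= 65,536 colors


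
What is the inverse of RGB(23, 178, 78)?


Invert: (255-R, 255-G, 255-B)
R: 255-23 = 232
G: 255-178 = 77
B: 255-78 = 177
= RGB(232, 77, 177)


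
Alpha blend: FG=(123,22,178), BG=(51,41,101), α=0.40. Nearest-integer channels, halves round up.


C = α×F + (1-α)×B, with 1-α = 0.60
R: 0.40×123 + 0.60×51 = 49.20 + 30.60 = 79.80 → 80
G: 0.40×22 + 0.60×41 = 8.80 + 24.60 = 33.40 → 33
B: 0.40×178 + 0.60×101 = 71.20 + 60.60 = 131.80 → 132
= RGB(80, 33, 132)


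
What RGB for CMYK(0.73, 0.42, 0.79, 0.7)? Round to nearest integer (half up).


R = 255 × (1-C) × (1-K) = 255 × 0.27 × 0.30 = 20.655 → 21
G = 255 × (1-M) × (1-K) = 255 × 0.58 × 0.30 = 44.37 → 44
B = 255 × (1-Y) × (1-K) = 255 × 0.21 × 0.30 = 16.065 → 16
= RGB(21, 44, 16)


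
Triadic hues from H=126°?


Triadic: equally spaced at 120° intervals
H1 = 126°
H2 = (126 + 120) mod 360 = 246°
H3 = (126 + 240) mod 360 = 6°
Triadic = 126°, 246°, 6°


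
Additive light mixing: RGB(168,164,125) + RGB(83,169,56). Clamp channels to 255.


Additive: each channel = min(255, C₁+C₂)
R: 168+83 = 251 → 251
G: 164+169 = 333 → 255
B: 125+56 = 181 → 181
= RGB(251, 255, 181)


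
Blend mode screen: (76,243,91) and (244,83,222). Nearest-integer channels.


Screen: C = 255 - (255-A)×(255-B)/255, rounded to nearest integer
R: 255 - (255-76)×(255-244)/255 = 255 - 1969/255 ≈ 255 - 7.722 = 247.278 → 247
G: 255 - (255-243)×(255-83)/255 = 255 - 2064/255 ≈ 255 - 8.094 = 246.906 → 247
B: 255 - (255-91)×(255-222)/255 = 255 - 5412/255 ≈ 255 - 21.224 = 233.776 → 234
= RGB(247, 247, 234)


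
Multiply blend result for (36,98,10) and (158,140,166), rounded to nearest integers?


Multiply: C = A×B/255, rounded to nearest integer
R: 36×158/255 = 5688/255 ≈ 22.306 → 22
G: 98×140/255 = 13720/255 ≈ 53.804 → 54
B: 10×166/255 = 1660/255 ≈ 6.510 → 7
= RGB(22, 54, 7)


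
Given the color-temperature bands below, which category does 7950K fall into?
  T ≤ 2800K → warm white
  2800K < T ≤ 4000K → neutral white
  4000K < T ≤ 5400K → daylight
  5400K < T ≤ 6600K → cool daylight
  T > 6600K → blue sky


Temperature: 7950K
7950K > 6600K → blue sky
Classification: blue sky


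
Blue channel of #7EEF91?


Color: #7EEF91
R = 7E = 126
G = EF = 239
B = 91 = 145
Blue = 145


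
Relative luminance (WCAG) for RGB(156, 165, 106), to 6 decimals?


Linearize each channel (sRGB transfer function): c = v/255; c_lin = c/12.92 if c ≤ 0.04045, else ((c+0.055)/1.055)^2.4
  R: 156/255 ≈ 0.611765 > 0.04045 → ((0.611765+0.055)/1.055)^2.4 ≈ 0.332452
  G: 165/255 ≈ 0.647059 > 0.04045 → ((0.647059+0.055)/1.055)^2.4 ≈ 0.376262
  B: 106/255 ≈ 0.415686 > 0.04045 → ((0.415686+0.055)/1.055)^2.4 ≈ 0.144128
R_lin = 0.332452, G_lin = 0.376262, B_lin = 0.144128
L = 0.2126×R + 0.7152×G + 0.0722×B
L = 0.2126×0.332452 + 0.7152×0.376262 + 0.0722×0.144128
L ≈ 0.350188


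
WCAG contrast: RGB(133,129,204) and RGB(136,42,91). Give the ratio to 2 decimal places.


Linearize each sRGB channel c=v/255: c/12.92 if c ≤ 0.04045 else ((c+0.055)/1.055)^2.4
L = 0.2126×R_lin + 0.7152×G_lin + 0.0722×B_lin
Color 1 (133,129,204):
  R=133: 133/255≈0.5216 > 0.04045 → ((0.5216+0.055)/1.055)^2.4 ≈ 0.23455
  G=129: 129/255≈0.5059 > 0.04045 → ((0.5059+0.055)/1.055)^2.4 ≈ 0.21953
  B=204: 204/255≈0.8000 > 0.04045 → ((0.8000+0.055)/1.055)^2.4 ≈ 0.60383
  L1 = 0.2126×0.23455 + 0.7152×0.21953 + 0.0722×0.60383 ≈ 0.25047
Color 2 (136,42,91):
  R=136: 136/255≈0.5333 > 0.04045 → ((0.5333+0.055)/1.055)^2.4 ≈ 0.24620
  G=42: 42/255≈0.1647 > 0.04045 → ((0.1647+0.055)/1.055)^2.4 ≈ 0.02315
  B=91: 91/255≈0.3569 > 0.04045 → ((0.3569+0.055)/1.055)^2.4 ≈ 0.10462
  L2 = 0.2126×0.24620 + 0.7152×0.02315 + 0.0722×0.10462 ≈ 0.07645
Lighter = 0.25047, Darker = 0.07645
Ratio = (L_lighter + 0.05) / (L_darker + 0.05)
Ratio = (0.25047 + 0.05) / (0.07645 + 0.05) = 0.30047 / 0.12645 ≈ 2.3761
Ratio ≈ 2.38:1


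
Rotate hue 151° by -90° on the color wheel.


New hue = (H + rotation) mod 360
New hue = (151 -90) mod 360
= 61 mod 360
= 61°


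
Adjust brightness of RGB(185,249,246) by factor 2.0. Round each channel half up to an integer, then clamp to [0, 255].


Multiply each channel by 2.0, round half up, clamp to [0, 255]
R: 185×2.0 = 370 → clamp → 255
G: 249×2.0 = 498 → clamp → 255
B: 246×2.0 = 492 → clamp → 255
= RGB(255, 255, 255)


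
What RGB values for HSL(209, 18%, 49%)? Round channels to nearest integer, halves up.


H=209°, S=0.18, L=0.49
C = (1-|2L-1|)×S = (1-|-0.02|)×0.18 = 0.1764
H' = H/60 = 209/60 ≈ 3.4833; X = C×(1-|H' mod 2 - 1|) = 0.09114
m = L - C/2 = 0.49 - 0.0882 = 0.4018
Sector ⌊H'⌋ = 3 → (R',G',B') = (0.0, 0.09114, 0.1764)
RGB = ((R'+m)×255, (G'+m)×255, (B'+m)×255) = (102.459, 125.6997, 147.441)
Round half up → RGB(102, 126, 147)


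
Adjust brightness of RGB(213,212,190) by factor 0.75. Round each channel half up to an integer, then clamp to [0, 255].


Multiply each channel by 0.75, round half up, clamp to [0, 255]
R: 213×0.75 = 159.75 → round → 160
G: 212×0.75 = 159
B: 190×0.75 = 142.5 → round → 143
= RGB(160, 159, 143)


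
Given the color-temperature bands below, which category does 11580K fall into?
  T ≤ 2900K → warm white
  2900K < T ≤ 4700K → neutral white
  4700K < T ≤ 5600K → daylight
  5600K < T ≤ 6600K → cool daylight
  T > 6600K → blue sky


Temperature: 11580K
11580K > 6600K → blue sky
Classification: blue sky


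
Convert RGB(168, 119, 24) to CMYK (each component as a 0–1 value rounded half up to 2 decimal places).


R'=168/255≈0.6588, G'=119/255≈0.4667, B'=24/255≈0.0941
K = 1 - max(R',G',B') = 1 - 168/255 = 87/255 = 0.34117… → 0.34
(1-R'-K)/(1-K) simplifies to (max-R)/max with max = 168:
C = (168-168)/168 = 0/168 = 0 → 0.00
M = (168-119)/168 = 49/168 = 0.29166… → 0.29
Y = (168-24)/168 = 144/168 = 0.85714… → 0.86
= CMYK(0.00, 0.29, 0.86, 0.34)


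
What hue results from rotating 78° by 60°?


New hue = (H + rotation) mod 360
New hue = (78 + 60) mod 360
= 138 mod 360
= 138°


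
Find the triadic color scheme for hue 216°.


Triadic: equally spaced at 120° intervals
H1 = 216°
H2 = (216 + 120) mod 360 = 336°
H3 = (216 + 240) mod 360 = 96°
Triadic = 216°, 336°, 96°


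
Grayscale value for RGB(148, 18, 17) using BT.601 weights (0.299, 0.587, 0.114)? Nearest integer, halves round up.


Gray = 0.299×R + 0.587×G + 0.114×B
Gray = 0.299×148 + 0.587×18 + 0.114×17
Gray = 44.252 + 10.566 + 1.938
Gray = 56.756 → round half up → 57
Gray = 57


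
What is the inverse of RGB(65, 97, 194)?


Invert: (255-R, 255-G, 255-B)
R: 255-65 = 190
G: 255-97 = 158
B: 255-194 = 61
= RGB(190, 158, 61)


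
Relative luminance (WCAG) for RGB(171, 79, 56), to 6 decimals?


Linearize each channel (sRGB transfer function): c = v/255; c_lin = c/12.92 if c ≤ 0.04045, else ((c+0.055)/1.055)^2.4
  R: 171/255 ≈ 0.670588 > 0.04045 → ((0.670588+0.055)/1.055)^2.4 ≈ 0.407240
  G: 79/255 ≈ 0.309804 > 0.04045 → ((0.309804+0.055)/1.055)^2.4 ≈ 0.078187
  B: 56/255 ≈ 0.219608 > 0.04045 → ((0.219608+0.055)/1.055)^2.4 ≈ 0.039546
R_lin = 0.407240, G_lin = 0.078187, B_lin = 0.039546
L = 0.2126×R + 0.7152×G + 0.0722×B
L = 0.2126×0.407240 + 0.7152×0.078187 + 0.0722×0.039546
L ≈ 0.145354


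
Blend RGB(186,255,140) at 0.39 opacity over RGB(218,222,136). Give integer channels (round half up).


C = α×F + (1-α)×B, with 1-α = 0.61
R: 0.39×186 + 0.61×218 = 72.54 + 132.98 = 205.52 → 206
G: 0.39×255 + 0.61×222 = 99.45 + 135.42 = 234.87 → 235
B: 0.39×140 + 0.61×136 = 54.60 + 82.96 = 137.56 → 138
= RGB(206, 235, 138)


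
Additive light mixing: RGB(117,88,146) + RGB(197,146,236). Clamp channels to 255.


Additive: each channel = min(255, C₁+C₂)
R: 117+197 = 314 → 255
G: 88+146 = 234 → 234
B: 146+236 = 382 → 255
= RGB(255, 234, 255)


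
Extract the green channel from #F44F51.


Color: #F44F51
R = F4 = 244
G = 4F = 79
B = 51 = 81
Green = 79


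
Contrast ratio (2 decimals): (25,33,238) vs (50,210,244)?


Linearize each sRGB channel c=v/255: c/12.92 if c ≤ 0.04045 else ((c+0.055)/1.055)^2.4
L = 0.2126×R_lin + 0.7152×G_lin + 0.0722×B_lin
Color 1 (25,33,238):
  R=25: 25/255≈0.0980 > 0.04045 → ((0.0980+0.055)/1.055)^2.4 ≈ 0.00972
  G=33: 33/255≈0.1294 > 0.04045 → ((0.1294+0.055)/1.055)^2.4 ≈ 0.01521
  B=238: 238/255≈0.9333 > 0.04045 → ((0.9333+0.055)/1.055)^2.4 ≈ 0.85499
  L1 = 0.2126×0.00972 + 0.7152×0.01521 + 0.0722×0.85499 ≈ 0.07467
Color 2 (50,210,244):
  R=50: 50/255≈0.1961 > 0.04045 → ((0.1961+0.055)/1.055)^2.4 ≈ 0.03190
  G=210: 210/255≈0.8235 > 0.04045 → ((0.8235+0.055)/1.055)^2.4 ≈ 0.64448
  B=244: 244/255≈0.9569 > 0.04045 → ((0.9569+0.055)/1.055)^2.4 ≈ 0.90466
  L2 = 0.2126×0.03190 + 0.7152×0.64448 + 0.0722×0.90466 ≈ 0.53303
Lighter = 0.53303, Darker = 0.07467
Ratio = (L_lighter + 0.05) / (L_darker + 0.05)
Ratio = (0.53303 + 0.05) / (0.07467 + 0.05) = 0.58303 / 0.12467 ≈ 4.6764
Ratio ≈ 4.68:1


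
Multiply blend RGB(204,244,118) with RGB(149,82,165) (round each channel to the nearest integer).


Multiply: C = A×B/255, rounded to nearest integer
R: 204×149/255 = 30396/255 ≈ 119.200 → 119
G: 244×82/255 = 20008/255 ≈ 78.463 → 78
B: 118×165/255 = 19470/255 ≈ 76.353 → 76
= RGB(119, 78, 76)


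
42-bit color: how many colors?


Colors = 2^bits = 2^42
= 4,398,046,511,104 colors


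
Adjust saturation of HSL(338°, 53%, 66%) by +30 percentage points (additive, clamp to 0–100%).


Original S = 53%
Adjustment = +30 percentage points
New S = 53 + (30) = 83
Clamp to [0, 100] → 83
= HSL(338°, 83%, 66%)


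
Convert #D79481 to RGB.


D7 → 215 (R)
94 → 148 (G)
81 → 129 (B)
= RGB(215, 148, 129)


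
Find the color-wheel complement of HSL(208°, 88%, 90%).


Complement = opposite side of color wheel = hue + 180°
H' = (208 + 180) mod 360 = 28°
S and L unchanged.
= HSL(28°, 88%, 90%)


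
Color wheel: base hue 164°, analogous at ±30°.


Base hue: 164°
Left analog: (164 - 30) mod 360 = 134°
Right analog: (164 + 30) mod 360 = 194°
Analogous hues = 134° and 194°


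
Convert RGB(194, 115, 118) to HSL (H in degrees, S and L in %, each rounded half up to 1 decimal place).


Normalize: R'=194/255≈0.7608, G'=115/255≈0.4510, B'=118/255≈0.4627
Max=194/255, Min=115/255, Δ=Max-Min=79/255
L = (Max+Min)/2 = (194+115)/510 = 309/510 = 0.60588… → L = 60.6%
L > 0.5 → S = Δ/(2-Max-Min) = 79/(510-194-115) = 79/201 = 0.39303… → S = 39.3%
(the 1/255 factors cancel in S and H, so raw channel differences can be used)
Max is R' → H = 60 × (((G-B)/Δ) mod 6) = 60 × (((115-118)/79) mod 6)
  (-3)/79 = -0.0379…; negative, so add 6 → 5.9620…
  H = 60 × 5.9620… = 357.721…° → H = 357.7°
= HSL(357.7°, 39.3%, 60.6%)


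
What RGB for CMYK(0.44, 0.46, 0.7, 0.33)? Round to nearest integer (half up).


R = 255 × (1-C) × (1-K) = 255 × 0.56 × 0.67 = 95.676 → 96
G = 255 × (1-M) × (1-K) = 255 × 0.54 × 0.67 = 92.259 → 92
B = 255 × (1-Y) × (1-K) = 255 × 0.30 × 0.67 = 51.255 → 51
= RGB(96, 92, 51)


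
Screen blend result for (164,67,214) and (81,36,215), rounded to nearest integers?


Screen: C = 255 - (255-A)×(255-B)/255, rounded to nearest integer
R: 255 - (255-164)×(255-81)/255 = 255 - 15834/255 ≈ 255 - 62.094 = 192.906 → 193
G: 255 - (255-67)×(255-36)/255 = 255 - 41172/255 ≈ 255 - 161.459 = 93.541 → 94
B: 255 - (255-214)×(255-215)/255 = 255 - 1640/255 ≈ 255 - 6.431 = 248.569 → 249
= RGB(193, 94, 249)


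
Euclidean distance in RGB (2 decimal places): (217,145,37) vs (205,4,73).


d = √[(R₁-R₂)² + (G₁-G₂)² + (B₁-B₂)²]
d = √[(217-205)² + (145-4)² + (37-73)²]
d = √[144 + 19881 + 1296]
d = √21321
d ≈ 146.02


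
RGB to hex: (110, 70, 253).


R = 110 → 6E (hex)
G = 70 → 46 (hex)
B = 253 → FD (hex)
Hex = #6E46FD


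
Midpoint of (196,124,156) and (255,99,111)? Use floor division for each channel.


Midpoint: each channel = ⌊(C₁+C₂)/2⌋
R: ⌊(196+255)/2⌋ = 225
G: ⌊(124+99)/2⌋ = 111
B: ⌊(156+111)/2⌋ = 133
= RGB(225, 111, 133)


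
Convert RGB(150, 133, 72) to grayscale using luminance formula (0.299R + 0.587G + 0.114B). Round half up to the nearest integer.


Gray = 0.299×R + 0.587×G + 0.114×B
Gray = 0.299×150 + 0.587×133 + 0.114×72
Gray = 44.850 + 78.071 + 8.208
Gray = 131.129 → round half up → 131
Gray = 131


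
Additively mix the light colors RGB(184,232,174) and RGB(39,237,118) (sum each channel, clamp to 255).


Additive: each channel = min(255, C₁+C₂)
R: 184+39 = 223 → 223
G: 232+237 = 469 → 255
B: 174+118 = 292 → 255
= RGB(223, 255, 255)


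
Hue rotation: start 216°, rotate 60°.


New hue = (H + rotation) mod 360
New hue = (216 + 60) mod 360
= 276 mod 360
= 276°


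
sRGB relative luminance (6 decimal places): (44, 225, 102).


Linearize each channel (sRGB transfer function): c = v/255; c_lin = c/12.92 if c ≤ 0.04045, else ((c+0.055)/1.055)^2.4
  R: 44/255 ≈ 0.172549 > 0.04045 → ((0.172549+0.055)/1.055)^2.4 ≈ 0.025187
  G: 225/255 ≈ 0.882353 > 0.04045 → ((0.882353+0.055)/1.055)^2.4 ≈ 0.752942
  B: 102/255 ≈ 0.400000 > 0.04045 → ((0.400000+0.055)/1.055)^2.4 ≈ 0.132868
R_lin = 0.025187, G_lin = 0.752942, B_lin = 0.132868
L = 0.2126×R + 0.7152×G + 0.0722×B
L = 0.2126×0.025187 + 0.7152×0.752942 + 0.0722×0.132868
L ≈ 0.553452


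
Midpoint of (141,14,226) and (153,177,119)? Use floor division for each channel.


Midpoint: each channel = ⌊(C₁+C₂)/2⌋
R: ⌊(141+153)/2⌋ = 147
G: ⌊(14+177)/2⌋ = 95
B: ⌊(226+119)/2⌋ = 172
= RGB(147, 95, 172)


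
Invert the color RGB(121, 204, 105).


Invert: (255-R, 255-G, 255-B)
R: 255-121 = 134
G: 255-204 = 51
B: 255-105 = 150
= RGB(134, 51, 150)


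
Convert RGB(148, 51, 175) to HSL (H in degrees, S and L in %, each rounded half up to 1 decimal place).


Normalize: R'=148/255≈0.5804, G'=51/255≈0.2000, B'=175/255≈0.6863
Max=175/255, Min=51/255, Δ=Max-Min=124/255
L = (Max+Min)/2 = (175+51)/510 = 226/510 = 0.44313… → L = 44.3%
L ≤ 0.5 → S = Δ/(Max+Min) = 124/(175+51) = 124/226 = 0.54867… → S = 54.9%
(the 1/255 factors cancel in S and H, so raw channel differences can be used)
Max is B' → H = 60 × ((R-G)/Δ + 4) = 60 × ((148-51)/124 + 4)
  97/124 + 4 = 0.7822… + 4 = 4.7822…
  H = 60 × 4.7822… = 286.935…° → H = 286.9°
= HSL(286.9°, 54.9%, 44.3%)


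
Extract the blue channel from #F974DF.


Color: #F974DF
R = F9 = 249
G = 74 = 116
B = DF = 223
Blue = 223


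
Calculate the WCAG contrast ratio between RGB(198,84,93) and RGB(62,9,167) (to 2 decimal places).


Linearize each sRGB channel c=v/255: c/12.92 if c ≤ 0.04045 else ((c+0.055)/1.055)^2.4
L = 0.2126×R_lin + 0.7152×G_lin + 0.0722×B_lin
Color 1 (198,84,93):
  R=198: 198/255≈0.7765 > 0.04045 → ((0.7765+0.055)/1.055)^2.4 ≈ 0.56471
  G=84: 84/255≈0.3294 > 0.04045 → ((0.3294+0.055)/1.055)^2.4 ≈ 0.08866
  B=93: 93/255≈0.3647 > 0.04045 → ((0.3647+0.055)/1.055)^2.4 ≈ 0.10946
  L1 = 0.2126×0.56471 + 0.7152×0.08866 + 0.0722×0.10946 ≈ 0.19137
Color 2 (62,9,167):
  R=62: 62/255≈0.2431 > 0.04045 → ((0.2431+0.055)/1.055)^2.4 ≈ 0.04817
  G=9: 9/255≈0.0353 ≤ 0.04045 → 0.0353/12.92 ≈ 0.00273
  B=167: 167/255≈0.6549 > 0.04045 → ((0.6549+0.055)/1.055)^2.4 ≈ 0.38643
  L2 = 0.2126×0.04817 + 0.7152×0.00273 + 0.0722×0.38643 ≈ 0.04010
Lighter = 0.19137, Darker = 0.04010
Ratio = (L_lighter + 0.05) / (L_darker + 0.05)
Ratio = (0.19137 + 0.05) / (0.04010 + 0.05) = 0.24137 / 0.09010 ≈ 2.6790
Ratio ≈ 2.68:1


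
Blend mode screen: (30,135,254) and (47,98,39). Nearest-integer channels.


Screen: C = 255 - (255-A)×(255-B)/255, rounded to nearest integer
R: 255 - (255-30)×(255-47)/255 = 255 - 46800/255 ≈ 255 - 183.529 = 71.471 → 71
G: 255 - (255-135)×(255-98)/255 = 255 - 18840/255 ≈ 255 - 73.882 = 181.118 → 181
B: 255 - (255-254)×(255-39)/255 = 255 - 216/255 ≈ 255 - 0.847 = 254.153 → 254
= RGB(71, 181, 254)


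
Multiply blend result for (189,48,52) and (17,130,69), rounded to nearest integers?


Multiply: C = A×B/255, rounded to nearest integer
R: 189×17/255 = 3213/255 ≈ 12.600 → 13
G: 48×130/255 = 6240/255 ≈ 24.471 → 24
B: 52×69/255 = 3588/255 ≈ 14.071 → 14
= RGB(13, 24, 14)


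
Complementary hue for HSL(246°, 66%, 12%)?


Complement = opposite side of color wheel = hue + 180°
H' = (246 + 180) mod 360 = 66°
S and L unchanged.
= HSL(66°, 66%, 12%)


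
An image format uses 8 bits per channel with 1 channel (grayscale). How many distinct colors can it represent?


Total bits = 8 bits/channel × 1 channels = 8 bits
Distinct colors = 2^8
= 256 colors


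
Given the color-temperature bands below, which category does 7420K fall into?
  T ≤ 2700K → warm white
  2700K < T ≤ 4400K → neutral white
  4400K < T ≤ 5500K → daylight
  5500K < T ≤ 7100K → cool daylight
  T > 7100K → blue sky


Temperature: 7420K
7420K > 7100K → blue sky
Classification: blue sky


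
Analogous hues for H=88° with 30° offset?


Base hue: 88°
Left analog: (88 - 30) mod 360 = 58°
Right analog: (88 + 30) mod 360 = 118°
Analogous hues = 58° and 118°


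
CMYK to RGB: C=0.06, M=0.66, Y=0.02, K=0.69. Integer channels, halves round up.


R = 255 × (1-C) × (1-K) = 255 × 0.94 × 0.31 = 74.307 → 74
G = 255 × (1-M) × (1-K) = 255 × 0.34 × 0.31 = 26.877 → 27
B = 255 × (1-Y) × (1-K) = 255 × 0.98 × 0.31 = 77.469 → 77
= RGB(74, 27, 77)


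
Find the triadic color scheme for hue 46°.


Triadic: equally spaced at 120° intervals
H1 = 46°
H2 = (46 + 120) mod 360 = 166°
H3 = (46 + 240) mod 360 = 286°
Triadic = 46°, 166°, 286°


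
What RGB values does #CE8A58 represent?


CE → 206 (R)
8A → 138 (G)
58 → 88 (B)
= RGB(206, 138, 88)


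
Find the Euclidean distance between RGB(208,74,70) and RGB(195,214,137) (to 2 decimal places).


d = √[(R₁-R₂)² + (G₁-G₂)² + (B₁-B₂)²]
d = √[(208-195)² + (74-214)² + (70-137)²]
d = √[169 + 19600 + 4489]
d = √24258
d ≈ 155.75


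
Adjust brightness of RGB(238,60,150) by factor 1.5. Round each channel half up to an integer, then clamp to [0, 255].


Multiply each channel by 1.5, round half up, clamp to [0, 255]
R: 238×1.5 = 357 → clamp → 255
G: 60×1.5 = 90
B: 150×1.5 = 225
= RGB(255, 90, 225)


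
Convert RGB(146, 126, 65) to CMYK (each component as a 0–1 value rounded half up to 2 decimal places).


R'=146/255≈0.5725, G'=126/255≈0.4941, B'=65/255≈0.2549
K = 1 - max(R',G',B') = 1 - 146/255 = 109/255 = 0.42745… → 0.43
(1-R'-K)/(1-K) simplifies to (max-R)/max with max = 146:
C = (146-146)/146 = 0/146 = 0 → 0.00
M = (146-126)/146 = 20/146 = 0.13698… → 0.14
Y = (146-65)/146 = 81/146 = 0.55479… → 0.55
= CMYK(0.00, 0.14, 0.55, 0.43)


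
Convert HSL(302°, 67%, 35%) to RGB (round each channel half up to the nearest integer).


H=302°, S=0.67, L=0.35
C = (1-|2L-1|)×S = (1-|-0.30|)×0.67 = 0.469
H' = H/60 = 302/60 ≈ 5.0333; X = C×(1-|H' mod 2 - 1|) ≈ 0.4534
m = L - C/2 = 0.35 - 0.2345 = 0.1155
Sector ⌊H'⌋ = 5 → (R',G',B') = (0.469, 0.0, ≈0.4534)
RGB = ((R'+m)×255, (G'+m)×255, (B'+m)×255) = (149.0475, 29.4525, 145.061)
Round half up → RGB(149, 29, 145)


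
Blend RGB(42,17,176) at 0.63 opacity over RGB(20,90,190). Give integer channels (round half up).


C = α×F + (1-α)×B, with 1-α = 0.37
R: 0.63×42 + 0.37×20 = 26.46 + 7.40 = 33.86 → 34
G: 0.63×17 + 0.37×90 = 10.71 + 33.30 = 44.01 → 44
B: 0.63×176 + 0.37×190 = 110.88 + 70.30 = 181.18 → 181
= RGB(34, 44, 181)


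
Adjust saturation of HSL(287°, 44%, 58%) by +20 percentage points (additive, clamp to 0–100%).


Original S = 44%
Adjustment = +20 percentage points
New S = 44 + (20) = 64
Clamp to [0, 100] → 64
= HSL(287°, 64%, 58%)


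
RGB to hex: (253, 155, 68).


R = 253 → FD (hex)
G = 155 → 9B (hex)
B = 68 → 44 (hex)
Hex = #FD9B44


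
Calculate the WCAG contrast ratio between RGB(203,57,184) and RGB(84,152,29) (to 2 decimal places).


Linearize each sRGB channel c=v/255: c/12.92 if c ≤ 0.04045 else ((c+0.055)/1.055)^2.4
L = 0.2126×R_lin + 0.7152×G_lin + 0.0722×B_lin
Color 1 (203,57,184):
  R=203: 203/255≈0.7961 > 0.04045 → ((0.7961+0.055)/1.055)^2.4 ≈ 0.59720
  G=57: 57/255≈0.2235 > 0.04045 → ((0.2235+0.055)/1.055)^2.4 ≈ 0.04092
  B=184: 184/255≈0.7216 > 0.04045 → ((0.7216+0.055)/1.055)^2.4 ≈ 0.47932
  L1 = 0.2126×0.59720 + 0.7152×0.04092 + 0.0722×0.47932 ≈ 0.19083
Color 2 (84,152,29):
  R=84: 84/255≈0.3294 > 0.04045 → ((0.3294+0.055)/1.055)^2.4 ≈ 0.08866
  G=152: 152/255≈0.5961 > 0.04045 → ((0.5961+0.055)/1.055)^2.4 ≈ 0.31399
  B=29: 29/255≈0.1137 > 0.04045 → ((0.1137+0.055)/1.055)^2.4 ≈ 0.01229
  L2 = 0.2126×0.08866 + 0.7152×0.31399 + 0.0722×0.01229 ≈ 0.24430
Lighter = 0.24430, Darker = 0.19083
Ratio = (L_lighter + 0.05) / (L_darker + 0.05)
Ratio = (0.24430 + 0.05) / (0.19083 + 0.05) = 0.29430 / 0.24083 ≈ 1.2220
Ratio ≈ 1.22:1


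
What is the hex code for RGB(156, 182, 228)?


R = 156 → 9C (hex)
G = 182 → B6 (hex)
B = 228 → E4 (hex)
Hex = #9CB6E4


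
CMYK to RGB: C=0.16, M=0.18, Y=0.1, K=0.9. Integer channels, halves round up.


R = 255 × (1-C) × (1-K) = 255 × 0.84 × 0.10 = 21.42 → 21
G = 255 × (1-M) × (1-K) = 255 × 0.82 × 0.10 = 20.91 → 21
B = 255 × (1-Y) × (1-K) = 255 × 0.90 × 0.10 = 22.95 → 23
= RGB(21, 21, 23)


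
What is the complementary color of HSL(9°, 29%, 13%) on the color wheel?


Complement = opposite side of color wheel = hue + 180°
H' = (9 + 180) mod 360 = 189°
S and L unchanged.
= HSL(189°, 29%, 13%)


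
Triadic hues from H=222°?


Triadic: equally spaced at 120° intervals
H1 = 222°
H2 = (222 + 120) mod 360 = 342°
H3 = (222 + 240) mod 360 = 102°
Triadic = 222°, 342°, 102°


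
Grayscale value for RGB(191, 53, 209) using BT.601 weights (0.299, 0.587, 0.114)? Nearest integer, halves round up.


Gray = 0.299×R + 0.587×G + 0.114×B
Gray = 0.299×191 + 0.587×53 + 0.114×209
Gray = 57.109 + 31.111 + 23.826
Gray = 112.046 → round half up → 112
Gray = 112


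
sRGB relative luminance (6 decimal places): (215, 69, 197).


Linearize each channel (sRGB transfer function): c = v/255; c_lin = c/12.92 if c ≤ 0.04045, else ((c+0.055)/1.055)^2.4
  R: 215/255 ≈ 0.843137 > 0.04045 → ((0.843137+0.055)/1.055)^2.4 ≈ 0.679542
  G: 69/255 ≈ 0.270588 > 0.04045 → ((0.270588+0.055)/1.055)^2.4 ≈ 0.059511
  B: 197/255 ≈ 0.772549 > 0.04045 → ((0.772549+0.055)/1.055)^2.4 ≈ 0.558340
R_lin = 0.679542, G_lin = 0.059511, B_lin = 0.558340
L = 0.2126×R + 0.7152×G + 0.0722×B
L = 0.2126×0.679542 + 0.7152×0.059511 + 0.0722×0.558340
L ≈ 0.227345


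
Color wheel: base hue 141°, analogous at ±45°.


Base hue: 141°
Left analog: (141 - 45) mod 360 = 96°
Right analog: (141 + 45) mod 360 = 186°
Analogous hues = 96° and 186°


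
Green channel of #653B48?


Color: #653B48
R = 65 = 101
G = 3B = 59
B = 48 = 72
Green = 59


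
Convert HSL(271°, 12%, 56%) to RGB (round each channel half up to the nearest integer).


H=271°, S=0.12, L=0.56
C = (1-|2L-1|)×S = (1-|0.12|)×0.12 = 0.1056
H' = H/60 = 271/60 ≈ 4.5167; X = C×(1-|H' mod 2 - 1|) = 0.05456
m = L - C/2 = 0.56 - 0.0528 = 0.5072
Sector ⌊H'⌋ = 4 → (R',G',B') = (0.05456, 0.0, 0.1056)
RGB = ((R'+m)×255, (G'+m)×255, (B'+m)×255) = (143.2488, 129.336, 156.264)
Round half up → RGB(143, 129, 156)


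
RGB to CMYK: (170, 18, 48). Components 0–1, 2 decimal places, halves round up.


R'=170/255≈0.6667, G'=18/255≈0.0706, B'=48/255≈0.1882
K = 1 - max(R',G',B') = 1 - 170/255 = 85/255 = 0.33333… → 0.33
(1-R'-K)/(1-K) simplifies to (max-R)/max with max = 170:
C = (170-170)/170 = 0/170 = 0 → 0.00
M = (170-18)/170 = 152/170 = 0.89411… → 0.89
Y = (170-48)/170 = 122/170 = 0.71764… → 0.72
= CMYK(0.00, 0.89, 0.72, 0.33)


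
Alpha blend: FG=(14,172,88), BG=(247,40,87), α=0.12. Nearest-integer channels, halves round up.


C = α×F + (1-α)×B, with 1-α = 0.88
R: 0.12×14 + 0.88×247 = 1.68 + 217.36 = 219.04 → 219
G: 0.12×172 + 0.88×40 = 20.64 + 35.20 = 55.84 → 56
B: 0.12×88 + 0.88×87 = 10.56 + 76.56 = 87.12 → 87
= RGB(219, 56, 87)


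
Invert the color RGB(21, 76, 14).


Invert: (255-R, 255-G, 255-B)
R: 255-21 = 234
G: 255-76 = 179
B: 255-14 = 241
= RGB(234, 179, 241)


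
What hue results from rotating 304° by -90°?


New hue = (H + rotation) mod 360
New hue = (304 -90) mod 360
= 214 mod 360
= 214°


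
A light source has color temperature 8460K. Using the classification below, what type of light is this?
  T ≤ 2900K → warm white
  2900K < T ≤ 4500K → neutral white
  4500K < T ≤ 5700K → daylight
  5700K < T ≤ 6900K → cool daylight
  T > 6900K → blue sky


Temperature: 8460K
8460K > 6900K → blue sky
Classification: blue sky


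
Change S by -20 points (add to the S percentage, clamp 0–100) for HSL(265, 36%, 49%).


Original S = 36%
Adjustment = -20 percentage points
New S = 36 + (-20) = 16
Clamp to [0, 100] → 16
= HSL(265°, 16%, 49%)


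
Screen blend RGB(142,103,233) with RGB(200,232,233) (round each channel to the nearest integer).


Screen: C = 255 - (255-A)×(255-B)/255, rounded to nearest integer
R: 255 - (255-142)×(255-200)/255 = 255 - 6215/255 ≈ 255 - 24.373 = 230.627 → 231
G: 255 - (255-103)×(255-232)/255 = 255 - 3496/255 ≈ 255 - 13.710 = 241.290 → 241
B: 255 - (255-233)×(255-233)/255 = 255 - 484/255 ≈ 255 - 1.898 = 253.102 → 253
= RGB(231, 241, 253)


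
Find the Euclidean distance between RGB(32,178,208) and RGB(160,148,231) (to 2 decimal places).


d = √[(R₁-R₂)² + (G₁-G₂)² + (B₁-B₂)²]
d = √[(32-160)² + (178-148)² + (208-231)²]
d = √[16384 + 900 + 529]
d = √17813
d ≈ 133.47


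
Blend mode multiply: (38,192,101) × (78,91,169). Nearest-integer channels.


Multiply: C = A×B/255, rounded to nearest integer
R: 38×78/255 = 2964/255 ≈ 11.624 → 12
G: 192×91/255 = 17472/255 ≈ 68.518 → 69
B: 101×169/255 = 17069/255 ≈ 66.937 → 67
= RGB(12, 69, 67)


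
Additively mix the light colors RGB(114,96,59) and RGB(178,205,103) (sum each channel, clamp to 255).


Additive: each channel = min(255, C₁+C₂)
R: 114+178 = 292 → 255
G: 96+205 = 301 → 255
B: 59+103 = 162 → 162
= RGB(255, 255, 162)


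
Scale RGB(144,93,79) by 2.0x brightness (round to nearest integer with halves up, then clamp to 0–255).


Multiply each channel by 2.0, round half up, clamp to [0, 255]
R: 144×2.0 = 288 → clamp → 255
G: 93×2.0 = 186
B: 79×2.0 = 158
= RGB(255, 186, 158)


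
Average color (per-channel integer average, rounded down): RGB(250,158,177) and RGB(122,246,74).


Midpoint: each channel = ⌊(C₁+C₂)/2⌋
R: ⌊(250+122)/2⌋ = 186
G: ⌊(158+246)/2⌋ = 202
B: ⌊(177+74)/2⌋ = 125
= RGB(186, 202, 125)


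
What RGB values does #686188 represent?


68 → 104 (R)
61 → 97 (G)
88 → 136 (B)
= RGB(104, 97, 136)


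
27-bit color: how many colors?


Colors = 2^bits = 2^27
= 134,217,728 colors


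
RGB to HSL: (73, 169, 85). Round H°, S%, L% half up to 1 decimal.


Normalize: R'=73/255≈0.2863, G'=169/255≈0.6627, B'=85/255≈0.3333
Max=169/255, Min=73/255, Δ=Max-Min=96/255
L = (Max+Min)/2 = (169+73)/510 = 242/510 = 0.47450… → L = 47.5%
L ≤ 0.5 → S = Δ/(Max+Min) = 96/(169+73) = 96/242 = 0.39669… → S = 39.7%
(the 1/255 factors cancel in S and H, so raw channel differences can be used)
Max is G' → H = 60 × ((B-R)/Δ + 2) = 60 × ((85-73)/96 + 2)
  12/96 + 2 = 0.125 + 2 = 2.125
  H = 60 × 2.125 = 127.5° → H = 127.5°
= HSL(127.5°, 39.7%, 47.5%)


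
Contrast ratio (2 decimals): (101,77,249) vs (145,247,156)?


Linearize each sRGB channel c=v/255: c/12.92 if c ≤ 0.04045 else ((c+0.055)/1.055)^2.4
L = 0.2126×R_lin + 0.7152×G_lin + 0.0722×B_lin
Color 1 (101,77,249):
  R=101: 101/255≈0.3961 > 0.04045 → ((0.3961+0.055)/1.055)^2.4 ≈ 0.13014
  G=77: 77/255≈0.3020 > 0.04045 → ((0.3020+0.055)/1.055)^2.4 ≈ 0.07421
  B=249: 249/255≈0.9765 > 0.04045 → ((0.9765+0.055)/1.055)^2.4 ≈ 0.94731
  L1 = 0.2126×0.13014 + 0.7152×0.07421 + 0.0722×0.94731 ≈ 0.14914
Color 2 (145,247,156):
  R=145: 145/255≈0.5686 > 0.04045 → ((0.5686+0.055)/1.055)^2.4 ≈ 0.28315
  G=247: 247/255≈0.9686 > 0.04045 → ((0.9686+0.055)/1.055)^2.4 ≈ 0.93011
  B=156: 156/255≈0.6118 > 0.04045 → ((0.6118+0.055)/1.055)^2.4 ≈ 0.33245
  L2 = 0.2126×0.28315 + 0.7152×0.93011 + 0.0722×0.33245 ≈ 0.74942
Lighter = 0.74942, Darker = 0.14914
Ratio = (L_lighter + 0.05) / (L_darker + 0.05)
Ratio = (0.74942 + 0.05) / (0.14914 + 0.05) = 0.79942 / 0.19914 ≈ 4.0143
Ratio ≈ 4.01:1


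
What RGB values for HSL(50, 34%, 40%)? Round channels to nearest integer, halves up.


H=50°, S=0.34, L=0.40
C = (1-|2L-1|)×S = (1-|-0.20|)×0.34 = 0.272
H' = H/60 = 50/60 ≈ 0.8333; X = C×(1-|H' mod 2 - 1|) ≈ 0.2267
m = L - C/2 = 0.40 - 0.136 = 0.264
Sector ⌊H'⌋ = 0 → (R',G',B') = (0.272, ≈0.2267, 0.0)
RGB = ((R'+m)×255, (G'+m)×255, (B'+m)×255) = (136.68, 125.12, 67.32)
Round half up → RGB(137, 125, 67)


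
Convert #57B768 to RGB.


57 → 87 (R)
B7 → 183 (G)
68 → 104 (B)
= RGB(87, 183, 104)


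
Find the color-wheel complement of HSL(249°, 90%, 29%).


Complement = opposite side of color wheel = hue + 180°
H' = (249 + 180) mod 360 = 69°
S and L unchanged.
= HSL(69°, 90%, 29%)


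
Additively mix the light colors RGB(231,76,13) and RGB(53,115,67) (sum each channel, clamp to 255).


Additive: each channel = min(255, C₁+C₂)
R: 231+53 = 284 → 255
G: 76+115 = 191 → 191
B: 13+67 = 80 → 80
= RGB(255, 191, 80)


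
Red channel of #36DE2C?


Color: #36DE2C
R = 36 = 54
G = DE = 222
B = 2C = 44
Red = 54


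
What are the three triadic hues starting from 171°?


Triadic: equally spaced at 120° intervals
H1 = 171°
H2 = (171 + 120) mod 360 = 291°
H3 = (171 + 240) mod 360 = 51°
Triadic = 171°, 291°, 51°


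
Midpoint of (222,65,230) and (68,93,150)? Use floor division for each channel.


Midpoint: each channel = ⌊(C₁+C₂)/2⌋
R: ⌊(222+68)/2⌋ = 145
G: ⌊(65+93)/2⌋ = 79
B: ⌊(230+150)/2⌋ = 190
= RGB(145, 79, 190)


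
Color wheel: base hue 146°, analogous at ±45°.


Base hue: 146°
Left analog: (146 - 45) mod 360 = 101°
Right analog: (146 + 45) mod 360 = 191°
Analogous hues = 101° and 191°


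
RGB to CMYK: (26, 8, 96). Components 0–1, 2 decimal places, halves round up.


R'=26/255≈0.1020, G'=8/255≈0.0314, B'=96/255≈0.3765
K = 1 - max(R',G',B') = 1 - 96/255 = 159/255 = 0.62352… → 0.62
(1-R'-K)/(1-K) simplifies to (max-R)/max with max = 96:
C = (96-26)/96 = 70/96 = 0.72916… → 0.73
M = (96-8)/96 = 88/96 = 0.91666… → 0.92
Y = (96-96)/96 = 0/96 = 0 → 0.00
= CMYK(0.73, 0.92, 0.00, 0.62)


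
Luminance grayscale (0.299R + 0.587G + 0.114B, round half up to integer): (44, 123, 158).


Gray = 0.299×R + 0.587×G + 0.114×B
Gray = 0.299×44 + 0.587×123 + 0.114×158
Gray = 13.156 + 72.201 + 18.012
Gray = 103.369 → round half up → 103
Gray = 103


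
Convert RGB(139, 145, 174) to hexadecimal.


R = 139 → 8B (hex)
G = 145 → 91 (hex)
B = 174 → AE (hex)
Hex = #8B91AE


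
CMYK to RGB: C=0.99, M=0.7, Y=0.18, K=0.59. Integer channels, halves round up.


R = 255 × (1-C) × (1-K) = 255 × 0.01 × 0.41 = 1.0455 → 1
G = 255 × (1-M) × (1-K) = 255 × 0.30 × 0.41 = 31.365 → 31
B = 255 × (1-Y) × (1-K) = 255 × 0.82 × 0.41 = 85.731 → 86
= RGB(1, 31, 86)


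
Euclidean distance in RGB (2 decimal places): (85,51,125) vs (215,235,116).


d = √[(R₁-R₂)² + (G₁-G₂)² + (B₁-B₂)²]
d = √[(85-215)² + (51-235)² + (125-116)²]
d = √[16900 + 33856 + 81]
d = √50837
d ≈ 225.47


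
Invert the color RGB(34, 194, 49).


Invert: (255-R, 255-G, 255-B)
R: 255-34 = 221
G: 255-194 = 61
B: 255-49 = 206
= RGB(221, 61, 206)


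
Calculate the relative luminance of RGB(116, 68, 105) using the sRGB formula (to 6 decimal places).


Linearize each channel (sRGB transfer function): c = v/255; c_lin = c/12.92 if c ≤ 0.04045, else ((c+0.055)/1.055)^2.4
  R: 116/255 ≈ 0.454902 > 0.04045 → ((0.454902+0.055)/1.055)^2.4 ≈ 0.174647
  G: 68/255 ≈ 0.266667 > 0.04045 → ((0.266667+0.055)/1.055)^2.4 ≈ 0.057805
  B: 105/255 ≈ 0.411765 > 0.04045 → ((0.411765+0.055)/1.055)^2.4 ≈ 0.141263
R_lin = 0.174647, G_lin = 0.057805, B_lin = 0.141263
L = 0.2126×R + 0.7152×G + 0.0722×B
L = 0.2126×0.174647 + 0.7152×0.057805 + 0.0722×0.141263
L ≈ 0.088672


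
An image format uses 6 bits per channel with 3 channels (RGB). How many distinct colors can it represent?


Total bits = 6 bits/channel × 3 channels = 18 bits
Distinct colors = 2^18
= 262,144 colors


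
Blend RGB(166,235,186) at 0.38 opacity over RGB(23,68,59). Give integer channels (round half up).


C = α×F + (1-α)×B, with 1-α = 0.62
R: 0.38×166 + 0.62×23 = 63.08 + 14.26 = 77.34 → 77
G: 0.38×235 + 0.62×68 = 89.30 + 42.16 = 131.46 → 131
B: 0.38×186 + 0.62×59 = 70.68 + 36.58 = 107.26 → 107
= RGB(77, 131, 107)


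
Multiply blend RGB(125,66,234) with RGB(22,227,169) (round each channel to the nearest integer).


Multiply: C = A×B/255, rounded to nearest integer
R: 125×22/255 = 2750/255 ≈ 10.784 → 11
G: 66×227/255 = 14982/255 ≈ 58.753 → 59
B: 234×169/255 = 39546/255 ≈ 155.082 → 155
= RGB(11, 59, 155)


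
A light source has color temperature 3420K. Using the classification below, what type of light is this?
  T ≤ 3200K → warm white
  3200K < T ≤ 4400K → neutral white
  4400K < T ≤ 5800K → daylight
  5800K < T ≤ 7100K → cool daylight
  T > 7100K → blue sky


Temperature: 3420K
3200K < 3420K ≤ 4400K → neutral white
Classification: neutral white


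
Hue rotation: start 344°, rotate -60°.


New hue = (H + rotation) mod 360
New hue = (344 -60) mod 360
= 284 mod 360
= 284°


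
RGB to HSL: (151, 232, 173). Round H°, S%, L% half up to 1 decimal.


Normalize: R'=151/255≈0.5922, G'=232/255≈0.9098, B'=173/255≈0.6784
Max=232/255, Min=151/255, Δ=Max-Min=81/255
L = (Max+Min)/2 = (232+151)/510 = 383/510 = 0.75098… → L = 75.1%
L > 0.5 → S = Δ/(2-Max-Min) = 81/(510-232-151) = 81/127 = 0.63779… → S = 63.8%
(the 1/255 factors cancel in S and H, so raw channel differences can be used)
Max is G' → H = 60 × ((B-R)/Δ + 2) = 60 × ((173-151)/81 + 2)
  22/81 + 2 = 0.2716… + 2 = 2.2716…
  H = 60 × 2.2716… = 136.296…° → H = 136.3°
= HSL(136.3°, 63.8%, 75.1%)
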